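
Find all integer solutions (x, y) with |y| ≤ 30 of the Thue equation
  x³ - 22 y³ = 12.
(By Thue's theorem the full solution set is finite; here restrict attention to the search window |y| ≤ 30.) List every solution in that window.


The equation is x³ - 22y³ = 12. For fixed y, x³ = 22·y³ + 12, so a solution requires the RHS to be a perfect cube.
Strategy: iterate y from -30 to 30, compute RHS = 22·y³ + 12, and check whether it is a (positive or negative) perfect cube.
Check small values of y:
  y = 0: RHS = 12 is not a perfect cube.
  y = 1: RHS = 34 is not a perfect cube.
  y = -1: RHS = -10 is not a perfect cube.
  y = 2: RHS = 188 is not a perfect cube.
  y = -2: RHS = -164 is not a perfect cube.
  y = 3: RHS = 606 is not a perfect cube.
  y = -3: RHS = -582 is not a perfect cube.
Continuing the search up to |y| = 30 finds no solutions either.
No (x, y) in the scanned range satisfies the equation.

No integer solutions with |y| ≤ 30.


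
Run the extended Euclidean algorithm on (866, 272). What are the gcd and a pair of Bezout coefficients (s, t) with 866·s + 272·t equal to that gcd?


Euclidean algorithm on (866, 272) — divide until remainder is 0:
  866 = 3 · 272 + 50
  272 = 5 · 50 + 22
  50 = 2 · 22 + 6
  22 = 3 · 6 + 4
  6 = 1 · 4 + 2
  4 = 2 · 2 + 0
gcd(866, 272) = 2.
Track Bezout coefficients alongside the remainders: start with r₀ = 866 = a·1 + b·0 (s = 1, t = 0) and r₁ = 272 = a·0 + b·1 (s = 0, t = 1); each new remainder r_{k+1} = r_{k-1} − q_k·r_k inherits s_{k+1} = s_{k-1} − q_k·s_k, t_{k+1} = t_{k-1} − q_k·t_k, so r_k = a·s_k + b·t_k at every step:
  q = 3: r = 50, s = 1 − 3·0 = 1, t = 0 − 3·1 = -3  (check: 866·1 + 272·(-3) = 50)
  q = 5: r = 22, s = 0 − 5·1 = -5, t = 1 − 5·(-3) = 16  (check: 866·(-5) + 272·16 = 22)
  q = 2: r = 6, s = 1 − 2·(-5) = 11, t = -3 − 2·16 = -35  (check: 866·11 + 272·(-35) = 6)
  q = 3: r = 4, s = -5 − 3·11 = -38, t = 16 − 3·(-35) = 121  (check: 866·(-38) + 272·121 = 4)
  q = 1: r = 2, s = 11 − 1·(-38) = 49, t = -35 − 1·121 = -156  (check: 866·49 + 272·(-156) = 2)
The row with r = 2 (the gcd) gives the Bezout coefficients s = 49, t = -156.
Result: 866 · (49) + 272 · (-156) = 2.

gcd(866, 272) = 2; s = 49, t = -156 (check: 866·49 + 272·(-156) = 2).


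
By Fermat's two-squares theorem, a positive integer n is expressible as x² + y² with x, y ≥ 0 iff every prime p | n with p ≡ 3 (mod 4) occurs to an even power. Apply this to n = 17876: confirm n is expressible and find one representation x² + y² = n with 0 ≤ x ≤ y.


Step 1: Factor n = 17876 = 2^2 · 41 · 109.
Step 2: Check the mod-4 condition on each prime factor: 2 = 2 (special); 41 ≡ 1 (mod 4), exponent 1; 109 ≡ 1 (mod 4), exponent 1.
All primes ≡ 3 (mod 4) appear to even exponent (or don't appear), so by the two-squares theorem n IS expressible as a sum of two squares.
Step 3: Build a representation. Group n = k² · m with k = 2 and m = 41 · 109 = 4469 (a product of primes ≡ 1 (mod 4)); a representation of m scales to one of n via (k·x)² + (k·y)² = k²(x² + y²). Each prime p ≡ 1 (mod 4) is itself a sum of two squares; find a² by testing p − a² for a perfect square:
  41: 41 − 1² = 40, 41 − 2² = 37, 41 − 3² = 32, 41 − 4² = 25 = 5² ⇒ 41 = 4² + 5².
  109: 109 − 1² = 108, 109 − 2² = 105, 109 − 3² = 100 = 10² ⇒ 109 = 3² + 10².
  Combine using the Brahmagupta–Fibonacci identity (a² + b²)(c² + d²) = (ac − bd)² + (ad + bc)² = (ac + bd)² + (ad − bc)²:
  41 · 109 = 4469: from (4² + 5²)(3² + 10²), take (4·3 − 5·10, 4·10 + 5·3) = (12 − 50, 40 + 15) = (-38, 55); dropping signs (only squares matter) gives (38, 55); check 38² + 55² = 1444 + 3025 = 4469 ✓.
  Scale by k = 2: (2·38, 2·55) = (76, 110).
Step 4: Order so x ≤ y and verify: 76² + 110² = 5776 + 12100 = 17876 = n. ✓

n = 17876 = 76² + 110² (one valid representation with x ≤ y).


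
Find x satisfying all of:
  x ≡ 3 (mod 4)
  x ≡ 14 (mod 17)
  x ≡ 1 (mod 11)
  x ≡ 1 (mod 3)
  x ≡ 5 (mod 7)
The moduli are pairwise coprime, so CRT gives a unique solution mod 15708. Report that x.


Product of moduli M = 4 · 17 · 11 · 3 · 7 = 15708.
Merge one congruence at a time:
  Start: x ≡ 3 (mod 4).
  Combine with x ≡ 14 (mod 17); new modulus lcm = 68.
    Write x = 3 + 4·t and substitute into x ≡ 14 (mod 17): 4·t ≡ 14 − 3 = 11 (mod 17).
    The inverse of 4 mod 17 is 13 (since 4·13 = 52 = 3·17 + 1), so t ≡ 13·11 = 143 ≡ 7 (mod 17).
    Then x = 3 + 4·7 = 31, valid modulo lcm(4, 17) = 68: x ≡ 31 (mod 68).
  Combine with x ≡ 1 (mod 11); new modulus lcm = 748.
    Write x = 31 + 68·t and substitute into x ≡ 1 (mod 11): 68·t ≡ 1 − 31 = -30 (mod 11).
    Reduce coefficients mod 11: 2·t ≡ 3 (mod 11).
    The inverse of 2 mod 11 is 6 (since 2·6 = 12 = 1·11 + 1), so t ≡ 6·3 = 18 ≡ 7 (mod 11).
    Then x = 31 + 68·7 = 507, valid modulo lcm(68, 11) = 748: x ≡ 507 (mod 748).
  Combine with x ≡ 1 (mod 3); new modulus lcm = 2244.
    Write x = 507 + 748·t and substitute into x ≡ 1 (mod 3): 748·t ≡ 1 − 507 = -506 (mod 3).
    Reduce coefficients mod 3: 1·t ≡ 1 (mod 3).
    So t ≡ 1 (mod 3).
    Then x = 507 + 748·1 = 1255, valid modulo lcm(748, 3) = 2244: x ≡ 1255 (mod 2244).
  Combine with x ≡ 5 (mod 7); new modulus lcm = 15708.
    Write x = 1255 + 2244·t and substitute into x ≡ 5 (mod 7): 2244·t ≡ 5 − 1255 = -1250 (mod 7).
    Reduce coefficients mod 7: 4·t ≡ 3 (mod 7).
    The inverse of 4 mod 7 is 2 (since 4·2 = 8 = 1·7 + 1), so t ≡ 2·3 = 6 ≡ 6 (mod 7).
    Then x = 1255 + 2244·6 = 14719, valid modulo lcm(2244, 7) = 15708: x ≡ 14719 (mod 15708).
Verify against each original: 14719 mod 4 = 3, 14719 mod 17 = 14, 14719 mod 11 = 1, 14719 mod 3 = 1, 14719 mod 7 = 5.

x ≡ 14719 (mod 15708).


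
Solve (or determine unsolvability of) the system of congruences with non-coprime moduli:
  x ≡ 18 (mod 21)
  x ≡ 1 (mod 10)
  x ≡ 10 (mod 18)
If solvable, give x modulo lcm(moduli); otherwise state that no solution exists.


Moduli 21, 10, 18 are not pairwise coprime, so CRT works modulo lcm(m_i) when all pairwise compatibility conditions hold.
Pairwise compatibility: gcd(m_i, m_j) must divide a_i - a_j for every pair.
Merge one congruence at a time:
  Start: x ≡ 18 (mod 21).
  Combine with x ≡ 1 (mod 10): gcd(21, 10) = 1; 1 - 18 = -17, which IS divisible by 1, so compatible.
    Write x = 18 + 21·t and substitute into x ≡ 1 (mod 10): 21·t ≡ 1 − 18 = -17 (mod 10).
    Reduce coefficients mod 10: 1·t ≡ 3 (mod 10).
    So t ≡ 3 (mod 10).
    Then x = 18 + 21·3 = 81, valid modulo lcm(21, 10) = 210: x ≡ 81 (mod 210).
  Combine with x ≡ 10 (mod 18): gcd(210, 18) = 6, and 10 - 81 = -71 is NOT divisible by 6.
    ⇒ system is inconsistent (no integer solution).

No solution (the system is inconsistent).


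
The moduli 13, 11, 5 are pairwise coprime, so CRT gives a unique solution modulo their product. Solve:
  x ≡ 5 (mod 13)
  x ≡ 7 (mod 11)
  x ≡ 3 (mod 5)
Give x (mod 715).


Moduli 13, 11, 5 are pairwise coprime; by CRT there is a unique solution modulo M = 13 · 11 · 5 = 715.
Solve pairwise, accumulating the modulus:
  Start with x ≡ 5 (mod 13).
  Combine with x ≡ 7 (mod 11): since gcd(13, 11) = 1, we get a unique residue mod 143.
    Write x = 5 + 13·t and substitute into x ≡ 7 (mod 11): 13·t ≡ 7 − 5 = 2 (mod 11).
    Reduce coefficients mod 11: 2·t ≡ 2 (mod 11).
    The inverse of 2 mod 11 is 6 (since 2·6 = 12 = 1·11 + 1), so t ≡ 6·2 = 12 ≡ 1 (mod 11).
    Then x = 5 + 13·1 = 18, valid modulo lcm(13, 11) = 143: x ≡ 18 (mod 143).
  Combine with x ≡ 3 (mod 5): since gcd(143, 5) = 1, we get a unique residue mod 715.
    Write x = 18 + 143·t and substitute into x ≡ 3 (mod 5): 143·t ≡ 3 − 18 = -15 (mod 5).
    Reduce coefficients mod 5: 3·t ≡ 0 (mod 5).
    The inverse of 3 mod 5 is 2 (since 3·2 = 6 = 1·5 + 1), so t ≡ 2·0 = 0 ≡ 0 (mod 5).
    Then x = 18 + 143·0 = 18, valid modulo lcm(143, 5) = 715: x ≡ 18 (mod 715).
Verify: 18 mod 13 = 5 ✓, 18 mod 11 = 7 ✓, 18 mod 5 = 3 ✓.

x ≡ 18 (mod 715).


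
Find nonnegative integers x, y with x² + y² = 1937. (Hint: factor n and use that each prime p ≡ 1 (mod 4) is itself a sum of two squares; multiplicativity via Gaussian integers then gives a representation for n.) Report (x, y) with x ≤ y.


Step 1: Factor n = 1937 = 13 · 149.
Step 2: Check the mod-4 condition on each prime factor: 13 ≡ 1 (mod 4), exponent 1; 149 ≡ 1 (mod 4), exponent 1.
All primes ≡ 3 (mod 4) appear to even exponent (or don't appear), so by the two-squares theorem n IS expressible as a sum of two squares.
Step 3: Build a representation. Here n = 13 · 149 is a product of primes ≡ 1 (mod 4). Each prime p ≡ 1 (mod 4) is itself a sum of two squares; find a² by testing p − a² for a perfect square:
  13: 13 − 1² = 12, 13 − 2² = 9 = 3² ⇒ 13 = 2² + 3².
  149: 149 − 1² = 148, 149 − 2² = 145, 149 − 3² = 140, 149 − 4² = 133, 149 − 5² = 124, 149 − 6² = 113, 149 − 7² = 100 = 10² ⇒ 149 = 7² + 10².
  Combine using the Brahmagupta–Fibonacci identity (a² + b²)(c² + d²) = (ac − bd)² + (ad + bc)² = (ac + bd)² + (ad − bc)²:
  13 · 149 = 1937: from (2² + 3²)(7² + 10²), take (2·7 − 3·10, 2·10 + 3·7) = (14 − 30, 20 + 21) = (-16, 41); dropping signs (only squares matter) gives (16, 41); check 16² + 41² = 256 + 1681 = 1937 ✓.
Step 4: Order so x ≤ y and verify: 16² + 41² = 256 + 1681 = 1937 = n. ✓

n = 1937 = 16² + 41² (one valid representation with x ≤ y).


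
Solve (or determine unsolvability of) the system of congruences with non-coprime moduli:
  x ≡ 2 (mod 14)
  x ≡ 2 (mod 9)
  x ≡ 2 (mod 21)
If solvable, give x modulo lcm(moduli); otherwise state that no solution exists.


Moduli 14, 9, 21 are not pairwise coprime, so CRT works modulo lcm(m_i) when all pairwise compatibility conditions hold.
Pairwise compatibility: gcd(m_i, m_j) must divide a_i - a_j for every pair.
Merge one congruence at a time:
  Start: x ≡ 2 (mod 14).
  Combine with x ≡ 2 (mod 9): gcd(14, 9) = 1; 2 - 2 = 0, which IS divisible by 1, so compatible.
    Write x = 2 + 14·t and substitute into x ≡ 2 (mod 9): 14·t ≡ 2 − 2 = 0 (mod 9).
    Reduce coefficients mod 9: 5·t ≡ 0 (mod 9).
    The inverse of 5 mod 9 is 2 (since 5·2 = 10 = 1·9 + 1), so t ≡ 2·0 = 0 ≡ 0 (mod 9).
    Then x = 2 + 14·0 = 2, valid modulo lcm(14, 9) = 126: x ≡ 2 (mod 126).
  Combine with x ≡ 2 (mod 21): gcd(126, 21) = 21; 2 - 2 = 0, which IS divisible by 21, so compatible.
    Write x = 2 + 126·t and substitute into x ≡ 2 (mod 21): 126·t ≡ 2 − 2 = 0 (mod 21).
    Divide the congruence (and modulus) by g = 21: 6·t ≡ 0 (mod 1).
    Modulo 1 every t works; take t = 0.
    Then x = 2 + 126·0 = 2, valid modulo lcm(126, 21) = 126: x ≡ 2 (mod 126).
Verify: 2 mod 14 = 2, 2 mod 9 = 2, 2 mod 21 = 2.

x ≡ 2 (mod 126).


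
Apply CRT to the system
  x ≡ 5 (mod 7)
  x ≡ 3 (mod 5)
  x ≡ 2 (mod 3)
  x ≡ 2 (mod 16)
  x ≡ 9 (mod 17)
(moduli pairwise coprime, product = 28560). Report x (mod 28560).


Product of moduli M = 7 · 5 · 3 · 16 · 17 = 28560.
Merge one congruence at a time:
  Start: x ≡ 5 (mod 7).
  Combine with x ≡ 3 (mod 5); new modulus lcm = 35.
    Write x = 5 + 7·t and substitute into x ≡ 3 (mod 5): 7·t ≡ 3 − 5 = -2 (mod 5).
    Reduce coefficients mod 5: 2·t ≡ 3 (mod 5).
    The inverse of 2 mod 5 is 3 (since 2·3 = 6 = 1·5 + 1), so t ≡ 3·3 = 9 ≡ 4 (mod 5).
    Then x = 5 + 7·4 = 33, valid modulo lcm(7, 5) = 35: x ≡ 33 (mod 35).
  Combine with x ≡ 2 (mod 3); new modulus lcm = 105.
    Write x = 33 + 35·t and substitute into x ≡ 2 (mod 3): 35·t ≡ 2 − 33 = -31 (mod 3).
    Reduce coefficients mod 3: 2·t ≡ 2 (mod 3).
    The inverse of 2 mod 3 is 2 (since 2·2 = 4 = 1·3 + 1), so t ≡ 2·2 = 4 ≡ 1 (mod 3).
    Then x = 33 + 35·1 = 68, valid modulo lcm(35, 3) = 105: x ≡ 68 (mod 105).
  Combine with x ≡ 2 (mod 16); new modulus lcm = 1680.
    Write x = 68 + 105·t and substitute into x ≡ 2 (mod 16): 105·t ≡ 2 − 68 = -66 (mod 16).
    Reduce coefficients mod 16: 9·t ≡ 14 (mod 16).
    The inverse of 9 mod 16 is 9 (since 9·9 = 81 = 5·16 + 1), so t ≡ 9·14 = 126 ≡ 14 (mod 16).
    Then x = 68 + 105·14 = 1538, valid modulo lcm(105, 16) = 1680: x ≡ 1538 (mod 1680).
  Combine with x ≡ 9 (mod 17); new modulus lcm = 28560.
    Write x = 1538 + 1680·t and substitute into x ≡ 9 (mod 17): 1680·t ≡ 9 − 1538 = -1529 (mod 17).
    Reduce coefficients mod 17: 14·t ≡ 1 (mod 17).
    The inverse of 14 mod 17 is 11 (since 14·11 = 154 = 9·17 + 1), so t ≡ 11·1 = 11 ≡ 11 (mod 17).
    Then x = 1538 + 1680·11 = 20018, valid modulo lcm(1680, 17) = 28560: x ≡ 20018 (mod 28560).
Verify against each original: 20018 mod 7 = 5, 20018 mod 5 = 3, 20018 mod 3 = 2, 20018 mod 16 = 2, 20018 mod 17 = 9.

x ≡ 20018 (mod 28560).


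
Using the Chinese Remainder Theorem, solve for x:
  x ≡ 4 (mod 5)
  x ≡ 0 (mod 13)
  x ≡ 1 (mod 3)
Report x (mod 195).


Moduli 5, 13, 3 are pairwise coprime; by CRT there is a unique solution modulo M = 5 · 13 · 3 = 195.
Solve pairwise, accumulating the modulus:
  Start with x ≡ 4 (mod 5).
  Combine with x ≡ 0 (mod 13): since gcd(5, 13) = 1, we get a unique residue mod 65.
    Write x = 4 + 5·t and substitute into x ≡ 0 (mod 13): 5·t ≡ 0 − 4 = -4 (mod 13).
    Reduce coefficients mod 13: 5·t ≡ 9 (mod 13).
    The inverse of 5 mod 13 is 8 (since 5·8 = 40 = 3·13 + 1), so t ≡ 8·9 = 72 ≡ 7 (mod 13).
    Then x = 4 + 5·7 = 39, valid modulo lcm(5, 13) = 65: x ≡ 39 (mod 65).
  Combine with x ≡ 1 (mod 3): since gcd(65, 3) = 1, we get a unique residue mod 195.
    Write x = 39 + 65·t and substitute into x ≡ 1 (mod 3): 65·t ≡ 1 − 39 = -38 (mod 3).
    Reduce coefficients mod 3: 2·t ≡ 1 (mod 3).
    The inverse of 2 mod 3 is 2 (since 2·2 = 4 = 1·3 + 1), so t ≡ 2·1 = 2 ≡ 2 (mod 3).
    Then x = 39 + 65·2 = 169, valid modulo lcm(65, 3) = 195: x ≡ 169 (mod 195).
Verify: 169 mod 5 = 4 ✓, 169 mod 13 = 0 ✓, 169 mod 3 = 1 ✓.

x ≡ 169 (mod 195).


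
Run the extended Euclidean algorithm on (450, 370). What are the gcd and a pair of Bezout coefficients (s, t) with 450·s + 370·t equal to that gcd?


Euclidean algorithm on (450, 370) — divide until remainder is 0:
  450 = 1 · 370 + 80
  370 = 4 · 80 + 50
  80 = 1 · 50 + 30
  50 = 1 · 30 + 20
  30 = 1 · 20 + 10
  20 = 2 · 10 + 0
gcd(450, 370) = 10.
Track Bezout coefficients alongside the remainders: start with r₀ = 450 = a·1 + b·0 (s = 1, t = 0) and r₁ = 370 = a·0 + b·1 (s = 0, t = 1); each new remainder r_{k+1} = r_{k-1} − q_k·r_k inherits s_{k+1} = s_{k-1} − q_k·s_k, t_{k+1} = t_{k-1} − q_k·t_k, so r_k = a·s_k + b·t_k at every step:
  q = 1: r = 80, s = 1 − 1·0 = 1, t = 0 − 1·1 = -1  (check: 450·1 + 370·(-1) = 80)
  q = 4: r = 50, s = 0 − 4·1 = -4, t = 1 − 4·(-1) = 5  (check: 450·(-4) + 370·5 = 50)
  q = 1: r = 30, s = 1 − 1·(-4) = 5, t = -1 − 1·5 = -6  (check: 450·5 + 370·(-6) = 30)
  q = 1: r = 20, s = -4 − 1·5 = -9, t = 5 − 1·(-6) = 11  (check: 450·(-9) + 370·11 = 20)
  q = 1: r = 10, s = 5 − 1·(-9) = 14, t = -6 − 1·11 = -17  (check: 450·14 + 370·(-17) = 10)
The row with r = 10 (the gcd) gives the Bezout coefficients s = 14, t = -17.
Result: 450 · (14) + 370 · (-17) = 10.

gcd(450, 370) = 10; s = 14, t = -17 (check: 450·14 + 370·(-17) = 10).


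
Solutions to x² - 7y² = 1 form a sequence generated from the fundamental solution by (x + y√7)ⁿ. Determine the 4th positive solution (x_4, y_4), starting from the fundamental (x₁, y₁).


Step 1: Find the fundamental solution (x₁, y₁) of x² - 7y² = 1.
  Expand √7 as a continued fraction. a₀ = ⌊√7⌋ = 2; iterate m_{k+1} = d_k·a_k − m_k, d_{k+1} = (7 − m_{k+1}²)/d_k, a_{k+1} = ⌊(a₀ + m_{k+1})/d_{k+1}⌋ (starting m₀ = 0, d₀ = 1), with convergents p_k = a_k·p_{k-1} + p_{k-2}, q_k = a_k·q_{k-1} + q_{k-2} (p₋₁ = 1, q₋₁ = 0):
  k = 0: a₀ = 2; p₀/q₀ = 2/1; p₀² − 7·q₀² = 4 − 7 = -3.
  k = 1: m = 2, d = 3, a = ⌊(2 + 2)/3⌋ = 1; p/q = (1·2 + 1)/(1·1 + 0) = 3/1; p² − 7·q² = 9 − 7 = 2.
  k = 2: m = 1, d = 2, a = ⌊(2 + 1)/2⌋ = 1; p/q = (1·3 + 2)/(1·1 + 1) = 5/2; p² − 7·q² = 25 − 28 = -3.
  k = 3: m = 1, d = 3, a = ⌊(2 + 1)/3⌋ = 1; p/q = (1·5 + 3)/(1·2 + 1) = 8/3; p² − 7·q² = 64 − 63 = 1.
  The first convergent with p² − 7·q² = 1 gives the fundamental solution (x₁, y₁) = (8, 3).
Step 2: Apply the recurrence (x_{n+1}, y_{n+1}) = (x₁x_n + 7y₁y_n, x₁y_n + y₁x_n) repeatedly.
  From (x_1, y_1) = (8, 3): x_2 = 8·8 + 7·3·3 = 127; y_2 = 8·3 + 3·8 = 48.
  From (x_2, y_2) = (127, 48): x_3 = 8·127 + 7·3·48 = 2024; y_3 = 8·48 + 3·127 = 765.
  From (x_3, y_3) = (2024, 765): x_4 = 8·2024 + 7·3·765 = 32257; y_4 = 8·765 + 3·2024 = 12192.
Step 3: Verify x_4² - 7·y_4² = 1040514049 - 1040514048 = 1 (should be 1). ✓

(x_1, y_1) = (8, 3); (x_4, y_4) = (32257, 12192).


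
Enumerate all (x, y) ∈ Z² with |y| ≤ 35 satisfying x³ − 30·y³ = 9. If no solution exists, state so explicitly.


The equation is x³ - 30y³ = 9. For fixed y, x³ = 30·y³ + 9, so a solution requires the RHS to be a perfect cube.
Strategy: iterate y from -35 to 35, compute RHS = 30·y³ + 9, and check whether it is a (positive or negative) perfect cube.
Check small values of y:
  y = 0: RHS = 9 is not a perfect cube.
  y = 1: RHS = 39 is not a perfect cube.
  y = -1: RHS = -21 is not a perfect cube.
  y = 2: RHS = 249 is not a perfect cube.
  y = -2: RHS = -231 is not a perfect cube.
  y = 3: RHS = 819 is not a perfect cube.
  y = -3: RHS = -801 is not a perfect cube.
Continuing the search up to |y| = 35 finds no solutions either.
No (x, y) in the scanned range satisfies the equation.

No integer solutions with |y| ≤ 35.


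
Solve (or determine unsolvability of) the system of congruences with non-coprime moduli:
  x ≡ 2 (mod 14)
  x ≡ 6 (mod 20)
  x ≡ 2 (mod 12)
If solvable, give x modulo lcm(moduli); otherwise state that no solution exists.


Moduli 14, 20, 12 are not pairwise coprime, so CRT works modulo lcm(m_i) when all pairwise compatibility conditions hold.
Pairwise compatibility: gcd(m_i, m_j) must divide a_i - a_j for every pair.
Merge one congruence at a time:
  Start: x ≡ 2 (mod 14).
  Combine with x ≡ 6 (mod 20): gcd(14, 20) = 2; 6 - 2 = 4, which IS divisible by 2, so compatible.
    Write x = 2 + 14·t and substitute into x ≡ 6 (mod 20): 14·t ≡ 6 − 2 = 4 (mod 20).
    Divide the congruence (and modulus) by g = 2: 7·t ≡ 2 (mod 10).
    The inverse of 7 mod 10 is 3 (since 7·3 = 21 = 2·10 + 1), so t ≡ 3·2 = 6 ≡ 6 (mod 10).
    Then x = 2 + 14·6 = 86, valid modulo lcm(14, 20) = 140: x ≡ 86 (mod 140).
  Combine with x ≡ 2 (mod 12): gcd(140, 12) = 4; 2 - 86 = -84, which IS divisible by 4, so compatible.
    Write x = 86 + 140·t and substitute into x ≡ 2 (mod 12): 140·t ≡ 2 − 86 = -84 (mod 12).
    Divide the congruence (and modulus) by g = 4: 35·t ≡ -21 (mod 3).
    Reduce coefficients mod 3: 2·t ≡ 0 (mod 3).
    The inverse of 2 mod 3 is 2 (since 2·2 = 4 = 1·3 + 1), so t ≡ 2·0 = 0 ≡ 0 (mod 3).
    Then x = 86 + 140·0 = 86, valid modulo lcm(140, 12) = 420: x ≡ 86 (mod 420).
Verify: 86 mod 14 = 2, 86 mod 20 = 6, 86 mod 12 = 2.

x ≡ 86 (mod 420).


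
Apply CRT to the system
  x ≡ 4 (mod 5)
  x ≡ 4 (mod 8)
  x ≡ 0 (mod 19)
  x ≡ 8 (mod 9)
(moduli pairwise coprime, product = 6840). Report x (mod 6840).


Product of moduli M = 5 · 8 · 19 · 9 = 6840.
Merge one congruence at a time:
  Start: x ≡ 4 (mod 5).
  Combine with x ≡ 4 (mod 8); new modulus lcm = 40.
    Write x = 4 + 5·t and substitute into x ≡ 4 (mod 8): 5·t ≡ 4 − 4 = 0 (mod 8).
    The inverse of 5 mod 8 is 5 (since 5·5 = 25 = 3·8 + 1), so t ≡ 5·0 = 0 ≡ 0 (mod 8).
    Then x = 4 + 5·0 = 4, valid modulo lcm(5, 8) = 40: x ≡ 4 (mod 40).
  Combine with x ≡ 0 (mod 19); new modulus lcm = 760.
    Write x = 4 + 40·t and substitute into x ≡ 0 (mod 19): 40·t ≡ 0 − 4 = -4 (mod 19).
    Reduce coefficients mod 19: 2·t ≡ 15 (mod 19).
    The inverse of 2 mod 19 is 10 (since 2·10 = 20 = 1·19 + 1), so t ≡ 10·15 = 150 ≡ 17 (mod 19).
    Then x = 4 + 40·17 = 684, valid modulo lcm(40, 19) = 760: x ≡ 684 (mod 760).
  Combine with x ≡ 8 (mod 9); new modulus lcm = 6840.
    Write x = 684 + 760·t and substitute into x ≡ 8 (mod 9): 760·t ≡ 8 − 684 = -676 (mod 9).
    Reduce coefficients mod 9: 4·t ≡ 8 (mod 9).
    The inverse of 4 mod 9 is 7 (since 4·7 = 28 = 3·9 + 1), so t ≡ 7·8 = 56 ≡ 2 (mod 9).
    Then x = 684 + 760·2 = 2204, valid modulo lcm(760, 9) = 6840: x ≡ 2204 (mod 6840).
Verify against each original: 2204 mod 5 = 4, 2204 mod 8 = 4, 2204 mod 19 = 0, 2204 mod 9 = 8.

x ≡ 2204 (mod 6840).


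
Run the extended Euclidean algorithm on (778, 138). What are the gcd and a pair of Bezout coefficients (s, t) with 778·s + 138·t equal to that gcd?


Euclidean algorithm on (778, 138) — divide until remainder is 0:
  778 = 5 · 138 + 88
  138 = 1 · 88 + 50
  88 = 1 · 50 + 38
  50 = 1 · 38 + 12
  38 = 3 · 12 + 2
  12 = 6 · 2 + 0
gcd(778, 138) = 2.
Track Bezout coefficients alongside the remainders: start with r₀ = 778 = a·1 + b·0 (s = 1, t = 0) and r₁ = 138 = a·0 + b·1 (s = 0, t = 1); each new remainder r_{k+1} = r_{k-1} − q_k·r_k inherits s_{k+1} = s_{k-1} − q_k·s_k, t_{k+1} = t_{k-1} − q_k·t_k, so r_k = a·s_k + b·t_k at every step:
  q = 5: r = 88, s = 1 − 5·0 = 1, t = 0 − 5·1 = -5  (check: 778·1 + 138·(-5) = 88)
  q = 1: r = 50, s = 0 − 1·1 = -1, t = 1 − 1·(-5) = 6  (check: 778·(-1) + 138·6 = 50)
  q = 1: r = 38, s = 1 − 1·(-1) = 2, t = -5 − 1·6 = -11  (check: 778·2 + 138·(-11) = 38)
  q = 1: r = 12, s = -1 − 1·2 = -3, t = 6 − 1·(-11) = 17  (check: 778·(-3) + 138·17 = 12)
  q = 3: r = 2, s = 2 − 3·(-3) = 11, t = -11 − 3·17 = -62  (check: 778·11 + 138·(-62) = 2)
The row with r = 2 (the gcd) gives the Bezout coefficients s = 11, t = -62.
Result: 778 · (11) + 138 · (-62) = 2.

gcd(778, 138) = 2; s = 11, t = -62 (check: 778·11 + 138·(-62) = 2).


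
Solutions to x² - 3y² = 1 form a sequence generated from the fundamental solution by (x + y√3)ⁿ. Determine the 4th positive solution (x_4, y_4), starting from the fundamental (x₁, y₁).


Step 1: Find the fundamental solution (x₁, y₁) of x² - 3y² = 1.
  Expand √3 as a continued fraction. a₀ = ⌊√3⌋ = 1; iterate m_{k+1} = d_k·a_k − m_k, d_{k+1} = (3 − m_{k+1}²)/d_k, a_{k+1} = ⌊(a₀ + m_{k+1})/d_{k+1}⌋ (starting m₀ = 0, d₀ = 1), with convergents p_k = a_k·p_{k-1} + p_{k-2}, q_k = a_k·q_{k-1} + q_{k-2} (p₋₁ = 1, q₋₁ = 0):
  k = 0: a₀ = 1; p₀/q₀ = 1/1; p₀² − 3·q₀² = 1 − 3 = -2.
  k = 1: m = 1, d = 2, a = ⌊(1 + 1)/2⌋ = 1; p/q = (1·1 + 1)/(1·1 + 0) = 2/1; p² − 3·q² = 4 − 3 = 1.
  The first convergent with p² − 3·q² = 1 gives the fundamental solution (x₁, y₁) = (2, 1).
Step 2: Apply the recurrence (x_{n+1}, y_{n+1}) = (x₁x_n + 3y₁y_n, x₁y_n + y₁x_n) repeatedly.
  From (x_1, y_1) = (2, 1): x_2 = 2·2 + 3·1·1 = 7; y_2 = 2·1 + 1·2 = 4.
  From (x_2, y_2) = (7, 4): x_3 = 2·7 + 3·1·4 = 26; y_3 = 2·4 + 1·7 = 15.
  From (x_3, y_3) = (26, 15): x_4 = 2·26 + 3·1·15 = 97; y_4 = 2·15 + 1·26 = 56.
Step 3: Verify x_4² - 3·y_4² = 9409 - 9408 = 1 (should be 1). ✓

(x_1, y_1) = (2, 1); (x_4, y_4) = (97, 56).


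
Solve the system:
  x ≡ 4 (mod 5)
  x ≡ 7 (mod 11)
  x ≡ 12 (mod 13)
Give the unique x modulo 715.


Moduli 5, 11, 13 are pairwise coprime; by CRT there is a unique solution modulo M = 5 · 11 · 13 = 715.
Solve pairwise, accumulating the modulus:
  Start with x ≡ 4 (mod 5).
  Combine with x ≡ 7 (mod 11): since gcd(5, 11) = 1, we get a unique residue mod 55.
    Write x = 4 + 5·t and substitute into x ≡ 7 (mod 11): 5·t ≡ 7 − 4 = 3 (mod 11).
    The inverse of 5 mod 11 is 9 (since 5·9 = 45 = 4·11 + 1), so t ≡ 9·3 = 27 ≡ 5 (mod 11).
    Then x = 4 + 5·5 = 29, valid modulo lcm(5, 11) = 55: x ≡ 29 (mod 55).
  Combine with x ≡ 12 (mod 13): since gcd(55, 13) = 1, we get a unique residue mod 715.
    Write x = 29 + 55·t and substitute into x ≡ 12 (mod 13): 55·t ≡ 12 − 29 = -17 (mod 13).
    Reduce coefficients mod 13: 3·t ≡ 9 (mod 13).
    The inverse of 3 mod 13 is 9 (since 3·9 = 27 = 2·13 + 1), so t ≡ 9·9 = 81 ≡ 3 (mod 13).
    Then x = 29 + 55·3 = 194, valid modulo lcm(55, 13) = 715: x ≡ 194 (mod 715).
Verify: 194 mod 5 = 4 ✓, 194 mod 11 = 7 ✓, 194 mod 13 = 12 ✓.

x ≡ 194 (mod 715).


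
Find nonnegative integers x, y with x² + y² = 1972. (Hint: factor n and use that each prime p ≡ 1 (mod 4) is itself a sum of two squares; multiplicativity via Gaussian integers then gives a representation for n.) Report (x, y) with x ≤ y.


Step 1: Factor n = 1972 = 2^2 · 17 · 29.
Step 2: Check the mod-4 condition on each prime factor: 2 = 2 (special); 17 ≡ 1 (mod 4), exponent 1; 29 ≡ 1 (mod 4), exponent 1.
All primes ≡ 3 (mod 4) appear to even exponent (or don't appear), so by the two-squares theorem n IS expressible as a sum of two squares.
Step 3: Build a representation. Group n = k² · m with k = 2 and m = 17 · 29 = 493 (a product of primes ≡ 1 (mod 4)); a representation of m scales to one of n via (k·x)² + (k·y)² = k²(x² + y²). Each prime p ≡ 1 (mod 4) is itself a sum of two squares; find a² by testing p − a² for a perfect square:
  17: 17 − 1² = 16 = 4² ⇒ 17 = 1² + 4².
  29: 29 − 1² = 28, 29 − 2² = 25 = 5² ⇒ 29 = 2² + 5².
  Combine using the Brahmagupta–Fibonacci identity (a² + b²)(c² + d²) = (ac − bd)² + (ad + bc)² = (ac + bd)² + (ad − bc)²:
  17 · 29 = 493: from (1² + 4²)(2² + 5²), take (1·2 − 4·5, 1·5 + 4·2) = (2 − 20, 5 + 8) = (-18, 13); dropping signs (only squares matter) gives (18, 13); check 18² + 13² = 324 + 169 = 493 ✓.
  Scale by k = 2: (2·18, 2·13) = (36, 26).
Step 4: Order so x ≤ y and verify: 26² + 36² = 676 + 1296 = 1972 = n. ✓

n = 1972 = 26² + 36² (one valid representation with x ≤ y).


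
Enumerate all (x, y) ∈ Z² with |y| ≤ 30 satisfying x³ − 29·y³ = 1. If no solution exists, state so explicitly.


The equation is x³ - 29y³ = 1. For fixed y, x³ = 29·y³ + 1, so a solution requires the RHS to be a perfect cube.
Strategy: iterate y from -30 to 30, compute RHS = 29·y³ + 1, and check whether it is a (positive or negative) perfect cube.
Check small values of y:
  y = 0: RHS = 1 = (1)³ ⇒ x = 1 works.
  y = 1: RHS = 30 is not a perfect cube.
  y = -1: RHS = -28 is not a perfect cube.
  y = 2: RHS = 233 is not a perfect cube.
  y = -2: RHS = -231 is not a perfect cube.
  y = 3: RHS = 784 is not a perfect cube.
  y = -3: RHS = -782 is not a perfect cube.
Continuing the search up to |y| = 30 finds no further solutions beyond those listed.
Collected solutions: (1, 0).

Solutions (with |y| ≤ 30): (1, 0).


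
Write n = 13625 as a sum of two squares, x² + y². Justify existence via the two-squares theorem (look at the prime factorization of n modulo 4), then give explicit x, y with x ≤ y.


Step 1: Factor n = 13625 = 5^3 · 109.
Step 2: Check the mod-4 condition on each prime factor: 5 ≡ 1 (mod 4), exponent 3; 109 ≡ 1 (mod 4), exponent 1.
All primes ≡ 3 (mod 4) appear to even exponent (or don't appear), so by the two-squares theorem n IS expressible as a sum of two squares.
Step 3: Build a representation. Group n = k² · m with k = 5 and m = 5 · 109 = 545 (a product of primes ≡ 1 (mod 4)); a representation of m scales to one of n via (k·x)² + (k·y)² = k²(x² + y²). Each prime p ≡ 1 (mod 4) is itself a sum of two squares; find a² by testing p − a² for a perfect square:
  5: 5 − 1² = 4 = 2² ⇒ 5 = 1² + 2².
  109: 109 − 1² = 108, 109 − 2² = 105, 109 − 3² = 100 = 10² ⇒ 109 = 3² + 10².
  Combine using the Brahmagupta–Fibonacci identity (a² + b²)(c² + d²) = (ac − bd)² + (ad + bc)² = (ac + bd)² + (ad − bc)²:
  5 · 109 = 545: from (1² + 2²)(3² + 10²), take (1·3 − 2·10, 1·10 + 2·3) = (3 − 20, 10 + 6) = (-17, 16); dropping signs (only squares matter) gives (17, 16); check 17² + 16² = 289 + 256 = 545 ✓.
  Scale by k = 5: (5·17, 5·16) = (85, 80).
Step 4: Order so x ≤ y and verify: 80² + 85² = 6400 + 7225 = 13625 = n. ✓

n = 13625 = 80² + 85² (one valid representation with x ≤ y).


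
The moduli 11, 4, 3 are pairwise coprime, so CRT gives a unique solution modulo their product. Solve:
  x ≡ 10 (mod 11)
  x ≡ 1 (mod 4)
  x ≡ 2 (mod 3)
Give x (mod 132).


Moduli 11, 4, 3 are pairwise coprime; by CRT there is a unique solution modulo M = 11 · 4 · 3 = 132.
Solve pairwise, accumulating the modulus:
  Start with x ≡ 10 (mod 11).
  Combine with x ≡ 1 (mod 4): since gcd(11, 4) = 1, we get a unique residue mod 44.
    Write x = 10 + 11·t and substitute into x ≡ 1 (mod 4): 11·t ≡ 1 − 10 = -9 (mod 4).
    Reduce coefficients mod 4: 3·t ≡ 3 (mod 4).
    The inverse of 3 mod 4 is 3 (since 3·3 = 9 = 2·4 + 1), so t ≡ 3·3 = 9 ≡ 1 (mod 4).
    Then x = 10 + 11·1 = 21, valid modulo lcm(11, 4) = 44: x ≡ 21 (mod 44).
  Combine with x ≡ 2 (mod 3): since gcd(44, 3) = 1, we get a unique residue mod 132.
    Write x = 21 + 44·t and substitute into x ≡ 2 (mod 3): 44·t ≡ 2 − 21 = -19 (mod 3).
    Reduce coefficients mod 3: 2·t ≡ 2 (mod 3).
    The inverse of 2 mod 3 is 2 (since 2·2 = 4 = 1·3 + 1), so t ≡ 2·2 = 4 ≡ 1 (mod 3).
    Then x = 21 + 44·1 = 65, valid modulo lcm(44, 3) = 132: x ≡ 65 (mod 132).
Verify: 65 mod 11 = 10 ✓, 65 mod 4 = 1 ✓, 65 mod 3 = 2 ✓.

x ≡ 65 (mod 132).


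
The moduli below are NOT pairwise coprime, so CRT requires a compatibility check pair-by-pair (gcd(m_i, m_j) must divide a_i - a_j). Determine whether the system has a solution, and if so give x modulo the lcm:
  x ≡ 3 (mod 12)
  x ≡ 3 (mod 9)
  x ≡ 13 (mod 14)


Moduli 12, 9, 14 are not pairwise coprime, so CRT works modulo lcm(m_i) when all pairwise compatibility conditions hold.
Pairwise compatibility: gcd(m_i, m_j) must divide a_i - a_j for every pair.
Merge one congruence at a time:
  Start: x ≡ 3 (mod 12).
  Combine with x ≡ 3 (mod 9): gcd(12, 9) = 3; 3 - 3 = 0, which IS divisible by 3, so compatible.
    Write x = 3 + 12·t and substitute into x ≡ 3 (mod 9): 12·t ≡ 3 − 3 = 0 (mod 9).
    Divide the congruence (and modulus) by g = 3: 4·t ≡ 0 (mod 3).
    Reduce coefficients mod 3: 1·t ≡ 0 (mod 3).
    So t ≡ 0 (mod 3).
    Then x = 3 + 12·0 = 3, valid modulo lcm(12, 9) = 36: x ≡ 3 (mod 36).
  Combine with x ≡ 13 (mod 14): gcd(36, 14) = 2; 13 - 3 = 10, which IS divisible by 2, so compatible.
    Write x = 3 + 36·t and substitute into x ≡ 13 (mod 14): 36·t ≡ 13 − 3 = 10 (mod 14).
    Divide the congruence (and modulus) by g = 2: 18·t ≡ 5 (mod 7).
    Reduce coefficients mod 7: 4·t ≡ 5 (mod 7).
    The inverse of 4 mod 7 is 2 (since 4·2 = 8 = 1·7 + 1), so t ≡ 2·5 = 10 ≡ 3 (mod 7).
    Then x = 3 + 36·3 = 111, valid modulo lcm(36, 14) = 252: x ≡ 111 (mod 252).
Verify: 111 mod 12 = 3, 111 mod 9 = 3, 111 mod 14 = 13.

x ≡ 111 (mod 252).


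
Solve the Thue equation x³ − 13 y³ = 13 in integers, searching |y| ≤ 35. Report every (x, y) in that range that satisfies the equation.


The equation is x³ - 13y³ = 13. For fixed y, x³ = 13·y³ + 13, so a solution requires the RHS to be a perfect cube.
Strategy: iterate y from -35 to 35, compute RHS = 13·y³ + 13, and check whether it is a (positive or negative) perfect cube.
Check small values of y:
  y = 0: RHS = 13 is not a perfect cube.
  y = 1: RHS = 26 is not a perfect cube.
  y = -1: RHS = 0 = (0)³ ⇒ x = 0 works.
  y = 2: RHS = 117 is not a perfect cube.
  y = -2: RHS = -91 is not a perfect cube.
  y = 3: RHS = 364 is not a perfect cube.
  y = -3: RHS = -338 is not a perfect cube.
Continuing the search up to |y| = 35 finds no further solutions beyond those listed.
Collected solutions: (0, -1).

Solutions (with |y| ≤ 35): (0, -1).


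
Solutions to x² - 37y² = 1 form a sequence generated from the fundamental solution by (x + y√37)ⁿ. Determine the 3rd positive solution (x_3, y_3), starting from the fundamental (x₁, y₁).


Step 1: Find the fundamental solution (x₁, y₁) of x² - 37y² = 1.
  Expand √37 as a continued fraction. a₀ = ⌊√37⌋ = 6; iterate m_{k+1} = d_k·a_k − m_k, d_{k+1} = (37 − m_{k+1}²)/d_k, a_{k+1} = ⌊(a₀ + m_{k+1})/d_{k+1}⌋ (starting m₀ = 0, d₀ = 1), with convergents p_k = a_k·p_{k-1} + p_{k-2}, q_k = a_k·q_{k-1} + q_{k-2} (p₋₁ = 1, q₋₁ = 0):
  k = 0: a₀ = 6; p₀/q₀ = 6/1; p₀² − 37·q₀² = 36 − 37 = -1.
  k = 1: m = 6, d = 1, a = ⌊(6 + 6)/1⌋ = 12; p/q = (12·6 + 1)/(12·1 + 0) = 73/12; p² − 37·q² = 5329 − 5328 = 1.
  The first convergent with p² − 37·q² = 1 gives the fundamental solution (x₁, y₁) = (73, 12).
Step 2: Apply the recurrence (x_{n+1}, y_{n+1}) = (x₁x_n + 37y₁y_n, x₁y_n + y₁x_n) repeatedly.
  From (x_1, y_1) = (73, 12): x_2 = 73·73 + 37·12·12 = 10657; y_2 = 73·12 + 12·73 = 1752.
  From (x_2, y_2) = (10657, 1752): x_3 = 73·10657 + 37·12·1752 = 1555849; y_3 = 73·1752 + 12·10657 = 255780.
Step 3: Verify x_3² - 37·y_3² = 2420666110801 - 2420666110800 = 1 (should be 1). ✓

(x_1, y_1) = (73, 12); (x_3, y_3) = (1555849, 255780).


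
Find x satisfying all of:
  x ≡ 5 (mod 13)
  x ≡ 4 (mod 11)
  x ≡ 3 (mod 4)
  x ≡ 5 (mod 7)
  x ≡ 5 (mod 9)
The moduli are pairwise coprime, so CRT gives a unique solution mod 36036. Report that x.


Product of moduli M = 13 · 11 · 4 · 7 · 9 = 36036.
Merge one congruence at a time:
  Start: x ≡ 5 (mod 13).
  Combine with x ≡ 4 (mod 11); new modulus lcm = 143.
    Write x = 5 + 13·t and substitute into x ≡ 4 (mod 11): 13·t ≡ 4 − 5 = -1 (mod 11).
    Reduce coefficients mod 11: 2·t ≡ 10 (mod 11).
    The inverse of 2 mod 11 is 6 (since 2·6 = 12 = 1·11 + 1), so t ≡ 6·10 = 60 ≡ 5 (mod 11).
    Then x = 5 + 13·5 = 70, valid modulo lcm(13, 11) = 143: x ≡ 70 (mod 143).
  Combine with x ≡ 3 (mod 4); new modulus lcm = 572.
    Write x = 70 + 143·t and substitute into x ≡ 3 (mod 4): 143·t ≡ 3 − 70 = -67 (mod 4).
    Reduce coefficients mod 4: 3·t ≡ 1 (mod 4).
    The inverse of 3 mod 4 is 3 (since 3·3 = 9 = 2·4 + 1), so t ≡ 3·1 = 3 ≡ 3 (mod 4).
    Then x = 70 + 143·3 = 499, valid modulo lcm(143, 4) = 572: x ≡ 499 (mod 572).
  Combine with x ≡ 5 (mod 7); new modulus lcm = 4004.
    Write x = 499 + 572·t and substitute into x ≡ 5 (mod 7): 572·t ≡ 5 − 499 = -494 (mod 7).
    Reduce coefficients mod 7: 5·t ≡ 3 (mod 7).
    The inverse of 5 mod 7 is 3 (since 5·3 = 15 = 2·7 + 1), so t ≡ 3·3 = 9 ≡ 2 (mod 7).
    Then x = 499 + 572·2 = 1643, valid modulo lcm(572, 7) = 4004: x ≡ 1643 (mod 4004).
  Combine with x ≡ 5 (mod 9); new modulus lcm = 36036.
    Write x = 1643 + 4004·t and substitute into x ≡ 5 (mod 9): 4004·t ≡ 5 − 1643 = -1638 (mod 9).
    Reduce coefficients mod 9: 8·t ≡ 0 (mod 9).
    The inverse of 8 mod 9 is 8 (since 8·8 = 64 = 7·9 + 1), so t ≡ 8·0 = 0 ≡ 0 (mod 9).
    Then x = 1643 + 4004·0 = 1643, valid modulo lcm(4004, 9) = 36036: x ≡ 1643 (mod 36036).
Verify against each original: 1643 mod 13 = 5, 1643 mod 11 = 4, 1643 mod 4 = 3, 1643 mod 7 = 5, 1643 mod 9 = 5.

x ≡ 1643 (mod 36036).


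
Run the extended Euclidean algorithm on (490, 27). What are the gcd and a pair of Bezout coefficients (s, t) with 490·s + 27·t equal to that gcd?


Euclidean algorithm on (490, 27) — divide until remainder is 0:
  490 = 18 · 27 + 4
  27 = 6 · 4 + 3
  4 = 1 · 3 + 1
  3 = 3 · 1 + 0
gcd(490, 27) = 1.
Track Bezout coefficients alongside the remainders: start with r₀ = 490 = a·1 + b·0 (s = 1, t = 0) and r₁ = 27 = a·0 + b·1 (s = 0, t = 1); each new remainder r_{k+1} = r_{k-1} − q_k·r_k inherits s_{k+1} = s_{k-1} − q_k·s_k, t_{k+1} = t_{k-1} − q_k·t_k, so r_k = a·s_k + b·t_k at every step:
  q = 18: r = 4, s = 1 − 18·0 = 1, t = 0 − 18·1 = -18  (check: 490·1 + 27·(-18) = 4)
  q = 6: r = 3, s = 0 − 6·1 = -6, t = 1 − 6·(-18) = 109  (check: 490·(-6) + 27·109 = 3)
  q = 1: r = 1, s = 1 − 1·(-6) = 7, t = -18 − 1·109 = -127  (check: 490·7 + 27·(-127) = 1)
The row with r = 1 (the gcd) gives the Bezout coefficients s = 7, t = -127.
Result: 490 · (7) + 27 · (-127) = 1.

gcd(490, 27) = 1; s = 7, t = -127 (check: 490·7 + 27·(-127) = 1).


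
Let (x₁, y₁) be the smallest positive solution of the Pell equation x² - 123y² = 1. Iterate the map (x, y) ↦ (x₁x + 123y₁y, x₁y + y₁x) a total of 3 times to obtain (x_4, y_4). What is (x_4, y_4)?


Step 1: Find the fundamental solution (x₁, y₁) of x² - 123y² = 1.
  Expand √123 as a continued fraction. a₀ = ⌊√123⌋ = 11; iterate m_{k+1} = d_k·a_k − m_k, d_{k+1} = (123 − m_{k+1}²)/d_k, a_{k+1} = ⌊(a₀ + m_{k+1})/d_{k+1}⌋ (starting m₀ = 0, d₀ = 1), with convergents p_k = a_k·p_{k-1} + p_{k-2}, q_k = a_k·q_{k-1} + q_{k-2} (p₋₁ = 1, q₋₁ = 0):
  k = 0: a₀ = 11; p₀/q₀ = 11/1; p₀² − 123·q₀² = 121 − 123 = -2.
  k = 1: m = 11, d = 2, a = ⌊(11 + 11)/2⌋ = 11; p/q = (11·11 + 1)/(11·1 + 0) = 122/11; p² − 123·q² = 14884 − 14883 = 1.
  The first convergent with p² − 123·q² = 1 gives the fundamental solution (x₁, y₁) = (122, 11).
Step 2: Apply the recurrence (x_{n+1}, y_{n+1}) = (x₁x_n + 123y₁y_n, x₁y_n + y₁x_n) repeatedly.
  From (x_1, y_1) = (122, 11): x_2 = 122·122 + 123·11·11 = 29767; y_2 = 122·11 + 11·122 = 2684.
  From (x_2, y_2) = (29767, 2684): x_3 = 122·29767 + 123·11·2684 = 7263026; y_3 = 122·2684 + 11·29767 = 654885.
  From (x_3, y_3) = (7263026, 654885): x_4 = 122·7263026 + 123·11·654885 = 1772148577; y_4 = 122·654885 + 11·7263026 = 159789256.
Step 3: Verify x_4² - 123·y_4² = 3140510578963124929 - 3140510578963124928 = 1 (should be 1). ✓

(x_1, y_1) = (122, 11); (x_4, y_4) = (1772148577, 159789256).


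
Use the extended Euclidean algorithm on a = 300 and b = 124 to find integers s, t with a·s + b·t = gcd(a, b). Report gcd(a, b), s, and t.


Euclidean algorithm on (300, 124) — divide until remainder is 0:
  300 = 2 · 124 + 52
  124 = 2 · 52 + 20
  52 = 2 · 20 + 12
  20 = 1 · 12 + 8
  12 = 1 · 8 + 4
  8 = 2 · 4 + 0
gcd(300, 124) = 4.
Track Bezout coefficients alongside the remainders: start with r₀ = 300 = a·1 + b·0 (s = 1, t = 0) and r₁ = 124 = a·0 + b·1 (s = 0, t = 1); each new remainder r_{k+1} = r_{k-1} − q_k·r_k inherits s_{k+1} = s_{k-1} − q_k·s_k, t_{k+1} = t_{k-1} − q_k·t_k, so r_k = a·s_k + b·t_k at every step:
  q = 2: r = 52, s = 1 − 2·0 = 1, t = 0 − 2·1 = -2  (check: 300·1 + 124·(-2) = 52)
  q = 2: r = 20, s = 0 − 2·1 = -2, t = 1 − 2·(-2) = 5  (check: 300·(-2) + 124·5 = 20)
  q = 2: r = 12, s = 1 − 2·(-2) = 5, t = -2 − 2·5 = -12  (check: 300·5 + 124·(-12) = 12)
  q = 1: r = 8, s = -2 − 1·5 = -7, t = 5 − 1·(-12) = 17  (check: 300·(-7) + 124·17 = 8)
  q = 1: r = 4, s = 5 − 1·(-7) = 12, t = -12 − 1·17 = -29  (check: 300·12 + 124·(-29) = 4)
The row with r = 4 (the gcd) gives the Bezout coefficients s = 12, t = -29.
Result: 300 · (12) + 124 · (-29) = 4.

gcd(300, 124) = 4; s = 12, t = -29 (check: 300·12 + 124·(-29) = 4).


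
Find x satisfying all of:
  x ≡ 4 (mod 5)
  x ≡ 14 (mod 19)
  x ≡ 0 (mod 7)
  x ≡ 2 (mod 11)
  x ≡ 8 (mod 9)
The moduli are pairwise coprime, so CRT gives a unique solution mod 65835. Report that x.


Product of moduli M = 5 · 19 · 7 · 11 · 9 = 65835.
Merge one congruence at a time:
  Start: x ≡ 4 (mod 5).
  Combine with x ≡ 14 (mod 19); new modulus lcm = 95.
    Write x = 4 + 5·t and substitute into x ≡ 14 (mod 19): 5·t ≡ 14 − 4 = 10 (mod 19).
    The inverse of 5 mod 19 is 4 (since 5·4 = 20 = 1·19 + 1), so t ≡ 4·10 = 40 ≡ 2 (mod 19).
    Then x = 4 + 5·2 = 14, valid modulo lcm(5, 19) = 95: x ≡ 14 (mod 95).
  Combine with x ≡ 0 (mod 7); new modulus lcm = 665.
    Write x = 14 + 95·t and substitute into x ≡ 0 (mod 7): 95·t ≡ 0 − 14 = -14 (mod 7).
    Reduce coefficients mod 7: 4·t ≡ 0 (mod 7).
    The inverse of 4 mod 7 is 2 (since 4·2 = 8 = 1·7 + 1), so t ≡ 2·0 = 0 ≡ 0 (mod 7).
    Then x = 14 + 95·0 = 14, valid modulo lcm(95, 7) = 665: x ≡ 14 (mod 665).
  Combine with x ≡ 2 (mod 11); new modulus lcm = 7315.
    Write x = 14 + 665·t and substitute into x ≡ 2 (mod 11): 665·t ≡ 2 − 14 = -12 (mod 11).
    Reduce coefficients mod 11: 5·t ≡ 10 (mod 11).
    The inverse of 5 mod 11 is 9 (since 5·9 = 45 = 4·11 + 1), so t ≡ 9·10 = 90 ≡ 2 (mod 11).
    Then x = 14 + 665·2 = 1344, valid modulo lcm(665, 11) = 7315: x ≡ 1344 (mod 7315).
  Combine with x ≡ 8 (mod 9); new modulus lcm = 65835.
    Write x = 1344 + 7315·t and substitute into x ≡ 8 (mod 9): 7315·t ≡ 8 − 1344 = -1336 (mod 9).
    Reduce coefficients mod 9: 7·t ≡ 5 (mod 9).
    The inverse of 7 mod 9 is 4 (since 7·4 = 28 = 3·9 + 1), so t ≡ 4·5 = 20 ≡ 2 (mod 9).
    Then x = 1344 + 7315·2 = 15974, valid modulo lcm(7315, 9) = 65835: x ≡ 15974 (mod 65835).
Verify against each original: 15974 mod 5 = 4, 15974 mod 19 = 14, 15974 mod 7 = 0, 15974 mod 11 = 2, 15974 mod 9 = 8.

x ≡ 15974 (mod 65835).
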